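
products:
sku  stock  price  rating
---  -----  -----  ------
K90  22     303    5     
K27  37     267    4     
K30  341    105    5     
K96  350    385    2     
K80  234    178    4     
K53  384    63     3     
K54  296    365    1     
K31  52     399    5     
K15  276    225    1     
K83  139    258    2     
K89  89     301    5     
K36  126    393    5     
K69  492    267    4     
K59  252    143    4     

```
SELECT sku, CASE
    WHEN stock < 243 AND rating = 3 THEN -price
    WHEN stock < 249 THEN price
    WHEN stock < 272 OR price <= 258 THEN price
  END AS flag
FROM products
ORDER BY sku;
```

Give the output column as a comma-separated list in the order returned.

225, 267, 105, 399, 393, 63, NULL, 143, NULL, 178, 258, 301, 303, NULL

sku=K15: stock < 272 OR price <= 258 → 225
sku=K27: stock < 249 → 267
sku=K30: stock < 272 OR price <= 258 → 105
sku=K31: stock < 249 → 399
sku=K36: stock < 249 → 393
sku=K53: stock < 272 OR price <= 258 → 63
sku=K54: (no match → NULL) → NULL
sku=K59: stock < 272 OR price <= 258 → 143
sku=K69: (no match → NULL) → NULL
sku=K80: stock < 249 → 178
sku=K83: stock < 249 → 258
sku=K89: stock < 249 → 301
sku=K90: stock < 249 → 303
sku=K96: (no match → NULL) → NULL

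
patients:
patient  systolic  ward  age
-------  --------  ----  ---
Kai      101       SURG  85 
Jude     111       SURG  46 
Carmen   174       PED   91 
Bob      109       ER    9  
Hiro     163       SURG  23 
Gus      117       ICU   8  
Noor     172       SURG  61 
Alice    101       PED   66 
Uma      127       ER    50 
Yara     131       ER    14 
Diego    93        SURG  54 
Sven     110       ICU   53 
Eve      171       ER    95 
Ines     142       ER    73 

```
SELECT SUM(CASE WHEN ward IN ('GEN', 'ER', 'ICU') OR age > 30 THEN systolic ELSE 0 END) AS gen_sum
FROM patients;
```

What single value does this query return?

1659

patient=Kai: ✓ → 101
patient=Jude: ✓ → 111
patient=Carmen: ✓ → 174
patient=Bob: ✓ → 109
patient=Hiro: ✗
patient=Gus: ✓ → 117
patient=Noor: ✓ → 172
patient=Alice: ✓ → 101
patient=Uma: ✓ → 127
patient=Yara: ✓ → 131
patient=Diego: ✓ → 93
patient=Sven: ✓ → 110
patient=Eve: ✓ → 171
patient=Ines: ✓ → 142
gen_sum = 101 + 111 + 174 + 109 + 117 + 172 + 101 + 127 + 131 + 93 + 110 + 171 + 142 = 1659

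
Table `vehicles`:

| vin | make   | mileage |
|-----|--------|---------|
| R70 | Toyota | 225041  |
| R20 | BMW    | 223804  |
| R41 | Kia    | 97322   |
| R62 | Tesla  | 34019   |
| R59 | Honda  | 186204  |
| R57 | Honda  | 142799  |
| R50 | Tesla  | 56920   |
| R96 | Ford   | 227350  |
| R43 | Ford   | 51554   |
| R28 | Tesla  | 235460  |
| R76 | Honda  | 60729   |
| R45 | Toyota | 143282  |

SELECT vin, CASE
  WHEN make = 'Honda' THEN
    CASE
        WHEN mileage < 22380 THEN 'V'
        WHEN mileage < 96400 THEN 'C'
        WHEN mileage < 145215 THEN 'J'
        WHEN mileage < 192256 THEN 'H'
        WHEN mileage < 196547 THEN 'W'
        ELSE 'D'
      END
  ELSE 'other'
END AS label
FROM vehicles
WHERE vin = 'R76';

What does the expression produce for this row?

C

vin = R76: make=Honda, mileage=60729.
make='Honda' → inner[mileage < 96400] → C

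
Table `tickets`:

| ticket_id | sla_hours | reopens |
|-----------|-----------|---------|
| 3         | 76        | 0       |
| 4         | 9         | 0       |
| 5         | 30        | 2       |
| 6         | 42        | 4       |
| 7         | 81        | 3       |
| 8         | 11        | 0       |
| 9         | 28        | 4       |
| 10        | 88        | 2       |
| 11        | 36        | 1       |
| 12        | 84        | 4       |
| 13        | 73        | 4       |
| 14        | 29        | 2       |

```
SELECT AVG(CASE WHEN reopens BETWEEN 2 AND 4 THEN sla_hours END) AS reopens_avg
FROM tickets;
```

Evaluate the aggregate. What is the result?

ticket_id=3: ✗
ticket_id=4: ✗
ticket_id=5: ✓ → 30
ticket_id=6: ✓ → 42
ticket_id=7: ✓ → 81
ticket_id=8: ✗
ticket_id=9: ✓ → 28
ticket_id=10: ✓ → 88
ticket_id=11: ✗
ticket_id=12: ✓ → 84
ticket_id=13: ✓ → 73
ticket_id=14: ✓ → 29
reopens_avg = (30 + 42 + 81 + 28 + 88 + 84 + 73 + 29) / 8 = 56.875

56.875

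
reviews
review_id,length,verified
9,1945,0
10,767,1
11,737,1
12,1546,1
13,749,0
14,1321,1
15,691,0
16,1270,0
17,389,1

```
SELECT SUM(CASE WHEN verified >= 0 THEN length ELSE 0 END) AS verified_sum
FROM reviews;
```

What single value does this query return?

review_id=9: ✓ → 1945
review_id=10: ✓ → 767
review_id=11: ✓ → 737
review_id=12: ✓ → 1546
review_id=13: ✓ → 749
review_id=14: ✓ → 1321
review_id=15: ✓ → 691
review_id=16: ✓ → 1270
review_id=17: ✓ → 389
verified_sum = 1945 + 767 + 737 + 1546 + 749 + 1321 + 691 + 1270 + 389 = 9415

9415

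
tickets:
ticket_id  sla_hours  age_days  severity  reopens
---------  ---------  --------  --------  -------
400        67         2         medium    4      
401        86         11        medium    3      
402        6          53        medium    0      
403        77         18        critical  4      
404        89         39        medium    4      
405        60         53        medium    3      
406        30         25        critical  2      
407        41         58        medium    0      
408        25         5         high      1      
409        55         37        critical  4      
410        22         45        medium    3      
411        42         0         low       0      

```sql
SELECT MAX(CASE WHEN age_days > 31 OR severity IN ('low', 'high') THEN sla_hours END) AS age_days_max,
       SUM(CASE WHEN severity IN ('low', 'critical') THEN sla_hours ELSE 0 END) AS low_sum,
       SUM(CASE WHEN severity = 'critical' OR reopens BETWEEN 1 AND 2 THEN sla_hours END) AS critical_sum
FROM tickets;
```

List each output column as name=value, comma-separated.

[age_days_max: age_days > 31 OR severity IN ('low', 'high')]
ticket_id=400: ✗
ticket_id=401: ✗
ticket_id=402: ✓ → 6
ticket_id=403: ✗
ticket_id=404: ✓ → 89
ticket_id=405: ✓ → 60
ticket_id=406: ✗
ticket_id=407: ✓ → 41
ticket_id=408: ✓ → 25
ticket_id=409: ✓ → 55
ticket_id=410: ✓ → 22
ticket_id=411: ✓ → 42
age_days_max = MAX(6, 89, 60, 41, 25, 55, 22, 42) = 89
—
[low_sum: severity IN ('low', 'critical')]
ticket_id=400: ✗
ticket_id=401: ✗
ticket_id=402: ✗
ticket_id=403: ✓ → 77
ticket_id=404: ✗
ticket_id=405: ✗
ticket_id=406: ✓ → 30
ticket_id=407: ✗
ticket_id=408: ✗
ticket_id=409: ✓ → 55
ticket_id=410: ✗
ticket_id=411: ✓ → 42
low_sum = 77 + 30 + 55 + 42 = 204
—
[critical_sum: severity = 'critical' OR reopens BETWEEN 1 AND 2]
ticket_id=400: ✗
ticket_id=401: ✗
ticket_id=402: ✗
ticket_id=403: ✓ → 77
ticket_id=404: ✗
ticket_id=405: ✗
ticket_id=406: ✓ → 30
ticket_id=407: ✗
ticket_id=408: ✓ → 25
ticket_id=409: ✓ → 55
ticket_id=410: ✗
ticket_id=411: ✗
critical_sum = 77 + 30 + 25 + 55 = 187

age_days_max=89, low_sum=204, critical_sum=187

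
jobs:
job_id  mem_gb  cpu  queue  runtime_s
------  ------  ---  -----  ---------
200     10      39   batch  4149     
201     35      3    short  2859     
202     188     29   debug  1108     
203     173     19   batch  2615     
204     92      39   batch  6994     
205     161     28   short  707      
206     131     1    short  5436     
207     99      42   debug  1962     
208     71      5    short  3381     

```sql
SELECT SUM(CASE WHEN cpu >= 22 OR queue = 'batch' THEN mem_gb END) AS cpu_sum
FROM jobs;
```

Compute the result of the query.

723

job_id=200: ✓ → 10
job_id=201: ✗
job_id=202: ✓ → 188
job_id=203: ✓ → 173
job_id=204: ✓ → 92
job_id=205: ✓ → 161
job_id=206: ✗
job_id=207: ✓ → 99
job_id=208: ✗
cpu_sum = 10 + 188 + 173 + 92 + 161 + 99 = 723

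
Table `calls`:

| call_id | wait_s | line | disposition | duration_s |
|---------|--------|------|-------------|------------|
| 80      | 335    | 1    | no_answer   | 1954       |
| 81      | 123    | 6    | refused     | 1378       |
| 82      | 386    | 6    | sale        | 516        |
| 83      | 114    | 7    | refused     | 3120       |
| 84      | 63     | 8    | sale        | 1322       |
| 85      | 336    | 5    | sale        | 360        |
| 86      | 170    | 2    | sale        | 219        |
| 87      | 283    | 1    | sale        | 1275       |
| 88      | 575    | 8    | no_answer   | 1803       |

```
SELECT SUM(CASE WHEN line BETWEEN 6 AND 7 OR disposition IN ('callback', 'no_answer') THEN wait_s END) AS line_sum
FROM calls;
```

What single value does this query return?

1533

call_id=80: ✓ → 335
call_id=81: ✓ → 123
call_id=82: ✓ → 386
call_id=83: ✓ → 114
call_id=84: ✗
call_id=85: ✗
call_id=86: ✗
call_id=87: ✗
call_id=88: ✓ → 575
line_sum = 335 + 123 + 386 + 114 + 575 = 1533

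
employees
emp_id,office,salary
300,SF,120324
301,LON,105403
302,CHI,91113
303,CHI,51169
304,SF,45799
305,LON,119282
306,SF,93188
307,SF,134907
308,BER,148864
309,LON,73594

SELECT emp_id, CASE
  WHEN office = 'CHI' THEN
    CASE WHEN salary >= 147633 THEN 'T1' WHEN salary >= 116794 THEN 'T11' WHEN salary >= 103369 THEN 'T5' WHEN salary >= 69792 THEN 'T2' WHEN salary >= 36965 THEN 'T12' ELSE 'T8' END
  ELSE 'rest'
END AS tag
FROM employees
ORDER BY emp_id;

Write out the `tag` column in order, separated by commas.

rest, rest, T2, T12, rest, rest, rest, rest, rest, rest

emp_id=300: office='SF' → outer ELSE → rest
emp_id=301: office='LON' → outer ELSE → rest
emp_id=302: office='CHI' → inner[salary >= 69792] → T2
emp_id=303: office='CHI' → inner[salary >= 36965] → T12
emp_id=304: office='SF' → outer ELSE → rest
emp_id=305: office='LON' → outer ELSE → rest
emp_id=306: office='SF' → outer ELSE → rest
emp_id=307: office='SF' → outer ELSE → rest
emp_id=308: office='BER' → outer ELSE → rest
emp_id=309: office='LON' → outer ELSE → rest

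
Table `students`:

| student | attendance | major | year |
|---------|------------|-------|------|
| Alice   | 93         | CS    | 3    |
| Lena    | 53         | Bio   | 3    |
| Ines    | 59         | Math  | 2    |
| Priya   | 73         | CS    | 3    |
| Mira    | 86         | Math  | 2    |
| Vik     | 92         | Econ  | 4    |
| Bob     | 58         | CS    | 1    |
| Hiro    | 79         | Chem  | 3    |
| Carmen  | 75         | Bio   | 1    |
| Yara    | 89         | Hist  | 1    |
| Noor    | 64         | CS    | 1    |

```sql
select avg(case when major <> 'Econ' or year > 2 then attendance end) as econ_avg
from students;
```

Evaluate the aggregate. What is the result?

student=Alice: ✓ → 93
student=Lena: ✓ → 53
student=Ines: ✓ → 59
student=Priya: ✓ → 73
student=Mira: ✓ → 86
student=Vik: ✓ → 92
student=Bob: ✓ → 58
student=Hiro: ✓ → 79
student=Carmen: ✓ → 75
student=Yara: ✓ → 89
student=Noor: ✓ → 64
econ_avg = (93 + 53 + 59 + 73 + 86 + 92 + 58 + 79 + 75 + 89 + 64) / 11 = 74.6363636364

74.6363636364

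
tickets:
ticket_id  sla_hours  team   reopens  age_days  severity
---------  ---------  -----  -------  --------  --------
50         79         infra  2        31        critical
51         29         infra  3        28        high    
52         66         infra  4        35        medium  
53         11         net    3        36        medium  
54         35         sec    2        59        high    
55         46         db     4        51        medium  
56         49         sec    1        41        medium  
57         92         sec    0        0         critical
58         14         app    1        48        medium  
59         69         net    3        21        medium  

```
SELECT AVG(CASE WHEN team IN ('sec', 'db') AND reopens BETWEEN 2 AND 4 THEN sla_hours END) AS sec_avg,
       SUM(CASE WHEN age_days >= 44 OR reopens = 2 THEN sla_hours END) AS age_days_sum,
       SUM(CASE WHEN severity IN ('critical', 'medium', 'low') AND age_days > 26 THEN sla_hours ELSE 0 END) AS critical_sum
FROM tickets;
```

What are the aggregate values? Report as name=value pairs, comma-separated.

sec_avg=40.5, age_days_sum=174, critical_sum=265

[sec_avg: team IN ('sec', 'db') AND reopens BETWEEN 2 AND 4]
ticket_id=50: ✗
ticket_id=51: ✗
ticket_id=52: ✗
ticket_id=53: ✗
ticket_id=54: ✓ → 35
ticket_id=55: ✓ → 46
ticket_id=56: ✗
ticket_id=57: ✗
ticket_id=58: ✗
ticket_id=59: ✗
sec_avg = (35 + 46) / 2 = 40.5
—
[age_days_sum: age_days >= 44 OR reopens = 2]
ticket_id=50: ✓ → 79
ticket_id=51: ✗
ticket_id=52: ✗
ticket_id=53: ✗
ticket_id=54: ✓ → 35
ticket_id=55: ✓ → 46
ticket_id=56: ✗
ticket_id=57: ✗
ticket_id=58: ✓ → 14
ticket_id=59: ✗
age_days_sum = 79 + 35 + 46 + 14 = 174
—
[critical_sum: severity IN ('critical', 'medium', 'low') AND age_days > 26]
ticket_id=50: ✓ → 79
ticket_id=51: ✗
ticket_id=52: ✓ → 66
ticket_id=53: ✓ → 11
ticket_id=54: ✗
ticket_id=55: ✓ → 46
ticket_id=56: ✓ → 49
ticket_id=57: ✗
ticket_id=58: ✓ → 14
ticket_id=59: ✗
critical_sum = 79 + 66 + 11 + 46 + 49 + 14 = 265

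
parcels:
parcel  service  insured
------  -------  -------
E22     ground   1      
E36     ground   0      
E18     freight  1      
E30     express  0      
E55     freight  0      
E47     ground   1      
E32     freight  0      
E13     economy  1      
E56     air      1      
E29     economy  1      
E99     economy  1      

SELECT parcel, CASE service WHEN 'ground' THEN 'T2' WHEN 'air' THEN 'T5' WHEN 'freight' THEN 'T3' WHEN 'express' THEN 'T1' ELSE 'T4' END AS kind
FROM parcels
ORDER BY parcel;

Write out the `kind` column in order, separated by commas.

parcel=E13: ELSE → T4
parcel=E18: service='freight' → T3
parcel=E22: service='ground' → T2
parcel=E29: ELSE → T4
parcel=E30: service='express' → T1
parcel=E32: service='freight' → T3
parcel=E36: service='ground' → T2
parcel=E47: service='ground' → T2
parcel=E55: service='freight' → T3
parcel=E56: service='air' → T5
parcel=E99: ELSE → T4

T4, T3, T2, T4, T1, T3, T2, T2, T3, T5, T4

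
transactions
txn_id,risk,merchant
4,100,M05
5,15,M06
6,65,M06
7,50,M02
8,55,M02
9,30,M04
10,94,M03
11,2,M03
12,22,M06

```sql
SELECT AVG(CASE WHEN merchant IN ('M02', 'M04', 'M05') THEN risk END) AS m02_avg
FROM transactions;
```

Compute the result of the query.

txn_id=4: ✓ → 100
txn_id=5: ✗
txn_id=6: ✗
txn_id=7: ✓ → 50
txn_id=8: ✓ → 55
txn_id=9: ✓ → 30
txn_id=10: ✗
txn_id=11: ✗
txn_id=12: ✗
m02_avg = (100 + 50 + 55 + 30) / 4 = 58.75

58.75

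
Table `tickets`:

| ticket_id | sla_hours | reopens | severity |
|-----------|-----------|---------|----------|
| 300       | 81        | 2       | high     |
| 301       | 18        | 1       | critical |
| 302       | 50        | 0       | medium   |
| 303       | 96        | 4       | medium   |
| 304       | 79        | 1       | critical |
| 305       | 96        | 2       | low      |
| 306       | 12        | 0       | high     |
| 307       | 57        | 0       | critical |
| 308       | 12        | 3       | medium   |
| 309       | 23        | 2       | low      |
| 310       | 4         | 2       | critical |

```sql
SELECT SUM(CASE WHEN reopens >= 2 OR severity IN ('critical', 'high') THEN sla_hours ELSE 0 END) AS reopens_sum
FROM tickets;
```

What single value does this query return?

ticket_id=300: ✓ → 81
ticket_id=301: ✓ → 18
ticket_id=302: ✗
ticket_id=303: ✓ → 96
ticket_id=304: ✓ → 79
ticket_id=305: ✓ → 96
ticket_id=306: ✓ → 12
ticket_id=307: ✓ → 57
ticket_id=308: ✓ → 12
ticket_id=309: ✓ → 23
ticket_id=310: ✓ → 4
reopens_sum = 81 + 18 + 96 + 79 + 96 + 12 + 57 + 12 + 23 + 4 = 478

478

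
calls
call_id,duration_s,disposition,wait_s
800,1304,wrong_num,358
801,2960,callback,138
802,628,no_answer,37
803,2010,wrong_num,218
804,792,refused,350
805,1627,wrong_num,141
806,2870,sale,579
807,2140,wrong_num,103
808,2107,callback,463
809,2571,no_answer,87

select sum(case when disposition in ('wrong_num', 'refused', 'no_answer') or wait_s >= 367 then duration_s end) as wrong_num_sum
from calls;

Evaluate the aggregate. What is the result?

call_id=800: ✓ → 1304
call_id=801: ✗
call_id=802: ✓ → 628
call_id=803: ✓ → 2010
call_id=804: ✓ → 792
call_id=805: ✓ → 1627
call_id=806: ✓ → 2870
call_id=807: ✓ → 2140
call_id=808: ✓ → 2107
call_id=809: ✓ → 2571
wrong_num_sum = 1304 + 628 + 2010 + 792 + 1627 + 2870 + 2140 + 2107 + 2571 = 16049

16049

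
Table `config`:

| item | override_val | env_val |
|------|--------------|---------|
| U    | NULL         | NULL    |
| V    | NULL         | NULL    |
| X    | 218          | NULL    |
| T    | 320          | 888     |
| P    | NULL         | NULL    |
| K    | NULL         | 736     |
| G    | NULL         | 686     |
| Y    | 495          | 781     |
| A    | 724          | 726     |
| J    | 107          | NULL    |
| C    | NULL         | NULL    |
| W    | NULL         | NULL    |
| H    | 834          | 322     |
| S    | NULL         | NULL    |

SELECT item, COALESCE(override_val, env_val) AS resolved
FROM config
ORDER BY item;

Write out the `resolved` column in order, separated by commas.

724, NULL, 686, 834, 107, 736, NULL, NULL, 320, NULL, NULL, NULL, 218, 495

item=A: override_val=724 → 724
item=C: override_val=NULL, env_val=NULL (all NULL) → NULL
item=G: override_val=NULL, env_val=686 → 686
item=H: override_val=834 → 834
item=J: override_val=107 → 107
item=K: override_val=NULL, env_val=736 → 736
item=P: override_val=NULL, env_val=NULL (all NULL) → NULL
item=S: override_val=NULL, env_val=NULL (all NULL) → NULL
item=T: override_val=320 → 320
item=U: override_val=NULL, env_val=NULL (all NULL) → NULL
item=V: override_val=NULL, env_val=NULL (all NULL) → NULL
item=W: override_val=NULL, env_val=NULL (all NULL) → NULL
item=X: override_val=218 → 218
item=Y: override_val=495 → 495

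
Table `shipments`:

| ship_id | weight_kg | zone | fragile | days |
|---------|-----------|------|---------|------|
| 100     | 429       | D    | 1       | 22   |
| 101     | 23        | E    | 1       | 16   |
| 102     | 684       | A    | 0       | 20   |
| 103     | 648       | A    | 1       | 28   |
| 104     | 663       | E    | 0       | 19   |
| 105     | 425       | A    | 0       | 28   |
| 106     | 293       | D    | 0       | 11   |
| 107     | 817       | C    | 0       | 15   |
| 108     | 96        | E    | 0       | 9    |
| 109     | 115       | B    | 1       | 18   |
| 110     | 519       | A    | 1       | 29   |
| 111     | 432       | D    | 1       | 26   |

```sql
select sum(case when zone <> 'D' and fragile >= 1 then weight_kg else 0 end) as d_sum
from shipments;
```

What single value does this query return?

ship_id=100: ✗
ship_id=101: ✓ → 23
ship_id=102: ✗
ship_id=103: ✓ → 648
ship_id=104: ✗
ship_id=105: ✗
ship_id=106: ✗
ship_id=107: ✗
ship_id=108: ✗
ship_id=109: ✓ → 115
ship_id=110: ✓ → 519
ship_id=111: ✗
d_sum = 23 + 648 + 115 + 519 = 1305

1305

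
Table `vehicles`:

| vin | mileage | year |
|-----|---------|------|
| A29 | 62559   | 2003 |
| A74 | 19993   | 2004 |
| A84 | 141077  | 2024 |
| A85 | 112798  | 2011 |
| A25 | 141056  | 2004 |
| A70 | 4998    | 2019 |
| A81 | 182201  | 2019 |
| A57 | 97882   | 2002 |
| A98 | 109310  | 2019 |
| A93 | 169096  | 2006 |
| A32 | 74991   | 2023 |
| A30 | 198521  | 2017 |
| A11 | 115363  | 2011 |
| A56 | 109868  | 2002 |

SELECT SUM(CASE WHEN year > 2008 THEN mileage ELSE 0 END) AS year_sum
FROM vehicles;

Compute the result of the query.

939259

vin=A29: ✗
vin=A74: ✗
vin=A84: ✓ → 141077
vin=A85: ✓ → 112798
vin=A25: ✗
vin=A70: ✓ → 4998
vin=A81: ✓ → 182201
vin=A57: ✗
vin=A98: ✓ → 109310
vin=A93: ✗
vin=A32: ✓ → 74991
vin=A30: ✓ → 198521
vin=A11: ✓ → 115363
vin=A56: ✗
year_sum = 141077 + 112798 + 4998 + 182201 + 109310 + 74991 + 198521 + 115363 = 939259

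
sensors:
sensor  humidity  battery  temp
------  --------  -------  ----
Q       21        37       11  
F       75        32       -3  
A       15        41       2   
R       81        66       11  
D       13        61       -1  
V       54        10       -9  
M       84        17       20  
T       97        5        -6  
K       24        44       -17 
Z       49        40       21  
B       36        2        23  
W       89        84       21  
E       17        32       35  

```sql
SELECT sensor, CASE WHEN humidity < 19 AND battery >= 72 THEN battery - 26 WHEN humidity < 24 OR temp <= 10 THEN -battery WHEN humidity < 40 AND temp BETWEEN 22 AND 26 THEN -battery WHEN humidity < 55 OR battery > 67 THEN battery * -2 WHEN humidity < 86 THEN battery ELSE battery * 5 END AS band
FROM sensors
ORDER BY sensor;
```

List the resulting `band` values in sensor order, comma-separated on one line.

-41, -2, -61, -32, -32, -44, 17, -37, 66, -5, -10, -168, -80

sensor=A: humidity < 24 OR temp <= 10 → -41
sensor=B: humidity < 40 AND temp BETWEEN 22 AND 26 → -2
sensor=D: humidity < 24 OR temp <= 10 → -61
sensor=E: humidity < 24 OR temp <= 10 → -32
sensor=F: humidity < 24 OR temp <= 10 → -32
sensor=K: humidity < 24 OR temp <= 10 → -44
sensor=M: humidity < 86 → 17
sensor=Q: humidity < 24 OR temp <= 10 → -37
sensor=R: humidity < 86 → 66
sensor=T: humidity < 24 OR temp <= 10 → -5
sensor=V: humidity < 24 OR temp <= 10 → -10
sensor=W: humidity < 55 OR battery > 67 → -168
sensor=Z: humidity < 55 OR battery > 67 → -80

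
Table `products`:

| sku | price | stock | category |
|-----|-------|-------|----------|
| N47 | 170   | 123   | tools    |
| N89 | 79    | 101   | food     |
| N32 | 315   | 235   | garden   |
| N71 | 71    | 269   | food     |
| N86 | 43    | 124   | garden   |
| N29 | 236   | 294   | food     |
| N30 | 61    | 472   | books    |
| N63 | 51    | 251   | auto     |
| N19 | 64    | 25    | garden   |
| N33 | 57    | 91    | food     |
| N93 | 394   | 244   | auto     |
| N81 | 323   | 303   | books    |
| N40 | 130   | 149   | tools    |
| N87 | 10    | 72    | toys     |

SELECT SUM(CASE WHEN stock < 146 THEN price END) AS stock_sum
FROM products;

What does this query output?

423

sku=N47: ✓ → 170
sku=N89: ✓ → 79
sku=N32: ✗
sku=N71: ✗
sku=N86: ✓ → 43
sku=N29: ✗
sku=N30: ✗
sku=N63: ✗
sku=N19: ✓ → 64
sku=N33: ✓ → 57
sku=N93: ✗
sku=N81: ✗
sku=N40: ✗
sku=N87: ✓ → 10
stock_sum = 170 + 79 + 43 + 64 + 57 + 10 = 423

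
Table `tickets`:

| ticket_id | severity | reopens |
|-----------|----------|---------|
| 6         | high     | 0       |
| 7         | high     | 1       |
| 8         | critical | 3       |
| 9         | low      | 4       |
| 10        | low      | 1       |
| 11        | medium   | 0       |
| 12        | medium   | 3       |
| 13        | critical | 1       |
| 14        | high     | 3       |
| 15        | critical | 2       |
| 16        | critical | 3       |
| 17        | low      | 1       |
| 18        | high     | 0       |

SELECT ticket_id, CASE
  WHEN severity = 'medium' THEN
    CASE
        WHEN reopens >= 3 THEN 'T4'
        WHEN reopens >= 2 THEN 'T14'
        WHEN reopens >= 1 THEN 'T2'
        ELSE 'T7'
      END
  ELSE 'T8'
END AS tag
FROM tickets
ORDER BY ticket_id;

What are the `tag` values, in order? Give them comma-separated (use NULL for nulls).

T8, T8, T8, T8, T8, T7, T4, T8, T8, T8, T8, T8, T8

ticket_id=6: severity='high' → outer ELSE → T8
ticket_id=7: severity='high' → outer ELSE → T8
ticket_id=8: severity='critical' → outer ELSE → T8
ticket_id=9: severity='low' → outer ELSE → T8
ticket_id=10: severity='low' → outer ELSE → T8
ticket_id=11: severity='medium' → inner[ELSE] → T7
ticket_id=12: severity='medium' → inner[reopens >= 3] → T4
ticket_id=13: severity='critical' → outer ELSE → T8
ticket_id=14: severity='high' → outer ELSE → T8
ticket_id=15: severity='critical' → outer ELSE → T8
ticket_id=16: severity='critical' → outer ELSE → T8
ticket_id=17: severity='low' → outer ELSE → T8
ticket_id=18: severity='high' → outer ELSE → T8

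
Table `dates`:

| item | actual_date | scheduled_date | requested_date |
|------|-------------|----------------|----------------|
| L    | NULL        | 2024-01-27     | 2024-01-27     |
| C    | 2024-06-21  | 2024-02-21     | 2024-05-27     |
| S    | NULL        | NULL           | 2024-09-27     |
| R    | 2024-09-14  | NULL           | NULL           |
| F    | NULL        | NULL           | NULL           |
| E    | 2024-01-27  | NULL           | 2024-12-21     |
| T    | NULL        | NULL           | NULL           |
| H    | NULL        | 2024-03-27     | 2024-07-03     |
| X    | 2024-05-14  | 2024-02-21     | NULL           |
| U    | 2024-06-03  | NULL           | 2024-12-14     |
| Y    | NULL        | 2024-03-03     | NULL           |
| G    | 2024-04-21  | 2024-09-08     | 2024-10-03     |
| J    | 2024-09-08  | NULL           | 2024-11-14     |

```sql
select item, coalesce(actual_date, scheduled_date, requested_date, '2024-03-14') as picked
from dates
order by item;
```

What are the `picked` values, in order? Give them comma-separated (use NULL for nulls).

item=C: actual_date=2024-06-21 → 2024-06-21
item=E: actual_date=2024-01-27 → 2024-01-27
item=F: actual_date=NULL, scheduled_date=NULL, requested_date=NULL, → literal 2024-03-14 → 2024-03-14
item=G: actual_date=2024-04-21 → 2024-04-21
item=H: actual_date=NULL, scheduled_date=2024-03-27 → 2024-03-27
item=J: actual_date=2024-09-08 → 2024-09-08
item=L: actual_date=NULL, scheduled_date=2024-01-27 → 2024-01-27
item=R: actual_date=2024-09-14 → 2024-09-14
item=S: actual_date=NULL, scheduled_date=NULL, requested_date=2024-09-27 → 2024-09-27
item=T: actual_date=NULL, scheduled_date=NULL, requested_date=NULL, → literal 2024-03-14 → 2024-03-14
item=U: actual_date=2024-06-03 → 2024-06-03
item=X: actual_date=2024-05-14 → 2024-05-14
item=Y: actual_date=NULL, scheduled_date=2024-03-03 → 2024-03-03

2024-06-21, 2024-01-27, 2024-03-14, 2024-04-21, 2024-03-27, 2024-09-08, 2024-01-27, 2024-09-14, 2024-09-27, 2024-03-14, 2024-06-03, 2024-05-14, 2024-03-03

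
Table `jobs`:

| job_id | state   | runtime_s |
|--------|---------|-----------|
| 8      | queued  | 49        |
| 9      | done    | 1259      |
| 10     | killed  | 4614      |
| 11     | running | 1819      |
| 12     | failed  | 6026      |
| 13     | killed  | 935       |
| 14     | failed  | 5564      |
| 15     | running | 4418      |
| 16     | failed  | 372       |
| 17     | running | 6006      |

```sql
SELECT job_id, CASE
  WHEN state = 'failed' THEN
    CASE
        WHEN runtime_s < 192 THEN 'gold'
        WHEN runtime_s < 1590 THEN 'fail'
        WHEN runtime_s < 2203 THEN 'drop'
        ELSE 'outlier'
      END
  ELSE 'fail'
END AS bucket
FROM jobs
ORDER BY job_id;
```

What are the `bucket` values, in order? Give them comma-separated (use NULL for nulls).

job_id=8: state='queued' → outer ELSE → fail
job_id=9: state='done' → outer ELSE → fail
job_id=10: state='killed' → outer ELSE → fail
job_id=11: state='running' → outer ELSE → fail
job_id=12: state='failed' → inner[ELSE] → outlier
job_id=13: state='killed' → outer ELSE → fail
job_id=14: state='failed' → inner[ELSE] → outlier
job_id=15: state='running' → outer ELSE → fail
job_id=16: state='failed' → inner[runtime_s < 1590] → fail
job_id=17: state='running' → outer ELSE → fail

fail, fail, fail, fail, outlier, fail, outlier, fail, fail, fail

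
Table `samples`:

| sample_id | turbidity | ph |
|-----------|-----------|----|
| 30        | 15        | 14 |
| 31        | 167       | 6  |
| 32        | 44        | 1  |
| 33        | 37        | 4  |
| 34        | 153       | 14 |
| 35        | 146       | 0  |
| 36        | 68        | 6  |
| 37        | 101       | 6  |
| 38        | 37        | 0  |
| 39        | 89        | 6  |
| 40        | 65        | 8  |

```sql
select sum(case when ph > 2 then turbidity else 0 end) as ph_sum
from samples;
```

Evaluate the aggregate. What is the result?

695

sample_id=30: ✓ → 15
sample_id=31: ✓ → 167
sample_id=32: ✗
sample_id=33: ✓ → 37
sample_id=34: ✓ → 153
sample_id=35: ✗
sample_id=36: ✓ → 68
sample_id=37: ✓ → 101
sample_id=38: ✗
sample_id=39: ✓ → 89
sample_id=40: ✓ → 65
ph_sum = 15 + 167 + 37 + 153 + 68 + 101 + 89 + 65 = 695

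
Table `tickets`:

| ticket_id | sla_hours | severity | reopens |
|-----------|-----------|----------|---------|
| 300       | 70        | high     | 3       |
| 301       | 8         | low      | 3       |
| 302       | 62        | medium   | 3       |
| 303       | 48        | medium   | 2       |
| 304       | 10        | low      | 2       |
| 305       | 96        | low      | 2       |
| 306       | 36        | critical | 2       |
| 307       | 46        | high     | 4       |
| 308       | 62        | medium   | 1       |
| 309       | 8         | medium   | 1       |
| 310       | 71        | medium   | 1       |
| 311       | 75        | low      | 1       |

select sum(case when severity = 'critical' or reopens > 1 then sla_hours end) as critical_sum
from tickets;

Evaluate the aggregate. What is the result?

376

ticket_id=300: ✓ → 70
ticket_id=301: ✓ → 8
ticket_id=302: ✓ → 62
ticket_id=303: ✓ → 48
ticket_id=304: ✓ → 10
ticket_id=305: ✓ → 96
ticket_id=306: ✓ → 36
ticket_id=307: ✓ → 46
ticket_id=308: ✗
ticket_id=309: ✗
ticket_id=310: ✗
ticket_id=311: ✗
critical_sum = 70 + 8 + 62 + 48 + 10 + 96 + 36 + 46 = 376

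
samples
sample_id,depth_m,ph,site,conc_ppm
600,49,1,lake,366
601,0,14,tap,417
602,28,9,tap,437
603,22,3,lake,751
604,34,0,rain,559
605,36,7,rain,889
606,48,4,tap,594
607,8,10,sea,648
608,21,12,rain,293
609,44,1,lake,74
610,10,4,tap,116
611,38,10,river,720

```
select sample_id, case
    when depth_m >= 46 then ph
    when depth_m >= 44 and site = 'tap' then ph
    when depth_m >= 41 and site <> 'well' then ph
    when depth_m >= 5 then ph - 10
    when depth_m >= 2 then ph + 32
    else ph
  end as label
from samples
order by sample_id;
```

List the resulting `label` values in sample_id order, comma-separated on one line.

sample_id=600: depth_m >= 46 → 1
sample_id=601: ELSE → 14
sample_id=602: depth_m >= 5 → -1
sample_id=603: depth_m >= 5 → -7
sample_id=604: depth_m >= 5 → -10
sample_id=605: depth_m >= 5 → -3
sample_id=606: depth_m >= 46 → 4
sample_id=607: depth_m >= 5 → 0
sample_id=608: depth_m >= 5 → 2
sample_id=609: depth_m >= 41 and site <> 'well' → 1
sample_id=610: depth_m >= 5 → -6
sample_id=611: depth_m >= 5 → 0

1, 14, -1, -7, -10, -3, 4, 0, 2, 1, -6, 0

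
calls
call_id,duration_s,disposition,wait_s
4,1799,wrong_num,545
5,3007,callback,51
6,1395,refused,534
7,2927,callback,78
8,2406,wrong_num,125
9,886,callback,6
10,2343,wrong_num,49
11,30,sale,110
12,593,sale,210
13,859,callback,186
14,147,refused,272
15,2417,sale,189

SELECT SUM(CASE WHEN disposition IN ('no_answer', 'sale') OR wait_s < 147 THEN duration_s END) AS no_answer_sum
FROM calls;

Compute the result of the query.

14609

call_id=4: ✗
call_id=5: ✓ → 3007
call_id=6: ✗
call_id=7: ✓ → 2927
call_id=8: ✓ → 2406
call_id=9: ✓ → 886
call_id=10: ✓ → 2343
call_id=11: ✓ → 30
call_id=12: ✓ → 593
call_id=13: ✗
call_id=14: ✗
call_id=15: ✓ → 2417
no_answer_sum = 3007 + 2927 + 2406 + 886 + 2343 + 30 + 593 + 2417 = 14609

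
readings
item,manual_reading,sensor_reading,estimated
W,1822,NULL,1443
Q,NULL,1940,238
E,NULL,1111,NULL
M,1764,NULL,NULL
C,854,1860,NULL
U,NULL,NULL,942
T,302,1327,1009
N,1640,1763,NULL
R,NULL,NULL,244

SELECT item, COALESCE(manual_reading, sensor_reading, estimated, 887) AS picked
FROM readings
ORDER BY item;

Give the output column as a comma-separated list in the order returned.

item=C: manual_reading=854 → 854
item=E: manual_reading=NULL, sensor_reading=1111 → 1111
item=M: manual_reading=1764 → 1764
item=N: manual_reading=1640 → 1640
item=Q: manual_reading=NULL, sensor_reading=1940 → 1940
item=R: manual_reading=NULL, sensor_reading=NULL, estimated=244 → 244
item=T: manual_reading=302 → 302
item=U: manual_reading=NULL, sensor_reading=NULL, estimated=942 → 942
item=W: manual_reading=1822 → 1822

854, 1111, 1764, 1640, 1940, 244, 302, 942, 1822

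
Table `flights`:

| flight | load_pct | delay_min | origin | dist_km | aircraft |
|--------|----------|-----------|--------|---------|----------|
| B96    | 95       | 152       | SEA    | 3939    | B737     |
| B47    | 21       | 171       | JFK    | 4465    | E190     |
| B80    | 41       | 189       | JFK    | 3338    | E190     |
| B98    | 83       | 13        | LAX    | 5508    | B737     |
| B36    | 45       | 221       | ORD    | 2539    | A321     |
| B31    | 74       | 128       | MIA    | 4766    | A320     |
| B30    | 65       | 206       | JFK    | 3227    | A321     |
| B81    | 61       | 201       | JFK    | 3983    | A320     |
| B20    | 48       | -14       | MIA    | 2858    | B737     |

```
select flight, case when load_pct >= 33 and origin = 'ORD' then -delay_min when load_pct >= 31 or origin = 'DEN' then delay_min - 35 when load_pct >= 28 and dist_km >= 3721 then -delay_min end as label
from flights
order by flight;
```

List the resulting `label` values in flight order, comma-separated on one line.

flight=B20: load_pct >= 31 or origin = 'DEN' → -49
flight=B30: load_pct >= 31 or origin = 'DEN' → 171
flight=B31: load_pct >= 31 or origin = 'DEN' → 93
flight=B36: load_pct >= 33 and origin = 'ORD' → -221
flight=B47: (no match → NULL) → NULL
flight=B80: load_pct >= 31 or origin = 'DEN' → 154
flight=B81: load_pct >= 31 or origin = 'DEN' → 166
flight=B96: load_pct >= 31 or origin = 'DEN' → 117
flight=B98: load_pct >= 31 or origin = 'DEN' → -22

-49, 171, 93, -221, NULL, 154, 166, 117, -22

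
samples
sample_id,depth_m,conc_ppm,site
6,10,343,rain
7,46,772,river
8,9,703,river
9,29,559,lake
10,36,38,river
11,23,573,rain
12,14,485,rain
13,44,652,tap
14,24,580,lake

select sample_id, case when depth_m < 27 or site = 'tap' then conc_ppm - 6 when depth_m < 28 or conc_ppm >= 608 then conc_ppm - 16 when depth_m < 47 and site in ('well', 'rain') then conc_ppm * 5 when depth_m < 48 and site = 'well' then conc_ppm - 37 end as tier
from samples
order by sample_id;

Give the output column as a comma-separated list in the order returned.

sample_id=6: depth_m < 27 or site = 'tap' → 337
sample_id=7: depth_m < 28 or conc_ppm >= 608 → 756
sample_id=8: depth_m < 27 or site = 'tap' → 697
sample_id=9: (no match → NULL) → NULL
sample_id=10: (no match → NULL) → NULL
sample_id=11: depth_m < 27 or site = 'tap' → 567
sample_id=12: depth_m < 27 or site = 'tap' → 479
sample_id=13: depth_m < 27 or site = 'tap' → 646
sample_id=14: depth_m < 27 or site = 'tap' → 574

337, 756, 697, NULL, NULL, 567, 479, 646, 574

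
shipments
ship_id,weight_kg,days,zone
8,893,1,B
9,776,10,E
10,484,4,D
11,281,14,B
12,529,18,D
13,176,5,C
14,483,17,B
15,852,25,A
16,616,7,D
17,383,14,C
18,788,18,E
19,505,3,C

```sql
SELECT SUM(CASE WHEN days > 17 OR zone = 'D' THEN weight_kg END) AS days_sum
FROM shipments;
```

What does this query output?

ship_id=8: ✗
ship_id=9: ✗
ship_id=10: ✓ → 484
ship_id=11: ✗
ship_id=12: ✓ → 529
ship_id=13: ✗
ship_id=14: ✗
ship_id=15: ✓ → 852
ship_id=16: ✓ → 616
ship_id=17: ✗
ship_id=18: ✓ → 788
ship_id=19: ✗
days_sum = 484 + 529 + 852 + 616 + 788 = 3269

3269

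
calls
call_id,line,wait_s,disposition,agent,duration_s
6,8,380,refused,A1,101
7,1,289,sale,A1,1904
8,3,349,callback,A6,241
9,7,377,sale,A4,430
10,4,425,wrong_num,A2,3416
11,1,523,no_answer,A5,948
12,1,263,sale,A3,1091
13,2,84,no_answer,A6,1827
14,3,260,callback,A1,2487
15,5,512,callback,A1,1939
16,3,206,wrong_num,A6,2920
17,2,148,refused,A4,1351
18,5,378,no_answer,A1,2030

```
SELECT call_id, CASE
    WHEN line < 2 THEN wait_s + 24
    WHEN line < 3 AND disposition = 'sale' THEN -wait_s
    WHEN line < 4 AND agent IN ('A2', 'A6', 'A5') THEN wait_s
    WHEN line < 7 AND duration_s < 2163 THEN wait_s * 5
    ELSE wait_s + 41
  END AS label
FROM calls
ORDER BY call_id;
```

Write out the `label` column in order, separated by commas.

call_id=6: ELSE → 421
call_id=7: line < 2 → 313
call_id=8: line < 4 AND agent IN ('A2', 'A6', 'A5') → 349
call_id=9: ELSE → 418
call_id=10: ELSE → 466
call_id=11: line < 2 → 547
call_id=12: line < 2 → 287
call_id=13: line < 4 AND agent IN ('A2', 'A6', 'A5') → 84
call_id=14: ELSE → 301
call_id=15: line < 7 AND duration_s < 2163 → 2560
call_id=16: line < 4 AND agent IN ('A2', 'A6', 'A5') → 206
call_id=17: line < 7 AND duration_s < 2163 → 740
call_id=18: line < 7 AND duration_s < 2163 → 1890

421, 313, 349, 418, 466, 547, 287, 84, 301, 2560, 206, 740, 1890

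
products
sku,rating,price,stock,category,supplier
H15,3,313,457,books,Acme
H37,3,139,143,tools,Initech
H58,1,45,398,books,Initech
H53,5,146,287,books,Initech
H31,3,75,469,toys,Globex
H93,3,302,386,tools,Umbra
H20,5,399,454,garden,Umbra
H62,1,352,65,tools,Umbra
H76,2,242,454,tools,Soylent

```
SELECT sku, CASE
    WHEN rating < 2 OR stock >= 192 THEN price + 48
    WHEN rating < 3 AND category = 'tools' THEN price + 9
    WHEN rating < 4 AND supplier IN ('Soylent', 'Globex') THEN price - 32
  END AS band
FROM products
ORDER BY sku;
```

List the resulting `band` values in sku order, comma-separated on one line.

361, 447, 123, NULL, 194, 93, 400, 290, 350

sku=H15: rating < 2 OR stock >= 192 → 361
sku=H20: rating < 2 OR stock >= 192 → 447
sku=H31: rating < 2 OR stock >= 192 → 123
sku=H37: (no match → NULL) → NULL
sku=H53: rating < 2 OR stock >= 192 → 194
sku=H58: rating < 2 OR stock >= 192 → 93
sku=H62: rating < 2 OR stock >= 192 → 400
sku=H76: rating < 2 OR stock >= 192 → 290
sku=H93: rating < 2 OR stock >= 192 → 350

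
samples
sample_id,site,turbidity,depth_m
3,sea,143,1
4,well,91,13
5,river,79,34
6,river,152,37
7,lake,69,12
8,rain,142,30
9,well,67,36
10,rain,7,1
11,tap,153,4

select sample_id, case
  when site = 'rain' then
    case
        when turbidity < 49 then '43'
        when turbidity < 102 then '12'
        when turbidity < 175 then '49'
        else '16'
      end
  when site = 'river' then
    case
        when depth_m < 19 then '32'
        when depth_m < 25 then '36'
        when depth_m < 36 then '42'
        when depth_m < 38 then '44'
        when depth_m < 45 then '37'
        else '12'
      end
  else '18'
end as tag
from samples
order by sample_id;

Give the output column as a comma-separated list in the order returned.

18, 18, 42, 44, 18, 49, 18, 43, 18

sample_id=3: site='sea' → outer ELSE → 18
sample_id=4: site='well' → outer ELSE → 18
sample_id=5: site='river' → inner[depth_m < 36] → 42
sample_id=6: site='river' → inner[depth_m < 38] → 44
sample_id=7: site='lake' → outer ELSE → 18
sample_id=8: site='rain' → inner[turbidity < 175] → 49
sample_id=9: site='well' → outer ELSE → 18
sample_id=10: site='rain' → inner[turbidity < 49] → 43
sample_id=11: site='tap' → outer ELSE → 18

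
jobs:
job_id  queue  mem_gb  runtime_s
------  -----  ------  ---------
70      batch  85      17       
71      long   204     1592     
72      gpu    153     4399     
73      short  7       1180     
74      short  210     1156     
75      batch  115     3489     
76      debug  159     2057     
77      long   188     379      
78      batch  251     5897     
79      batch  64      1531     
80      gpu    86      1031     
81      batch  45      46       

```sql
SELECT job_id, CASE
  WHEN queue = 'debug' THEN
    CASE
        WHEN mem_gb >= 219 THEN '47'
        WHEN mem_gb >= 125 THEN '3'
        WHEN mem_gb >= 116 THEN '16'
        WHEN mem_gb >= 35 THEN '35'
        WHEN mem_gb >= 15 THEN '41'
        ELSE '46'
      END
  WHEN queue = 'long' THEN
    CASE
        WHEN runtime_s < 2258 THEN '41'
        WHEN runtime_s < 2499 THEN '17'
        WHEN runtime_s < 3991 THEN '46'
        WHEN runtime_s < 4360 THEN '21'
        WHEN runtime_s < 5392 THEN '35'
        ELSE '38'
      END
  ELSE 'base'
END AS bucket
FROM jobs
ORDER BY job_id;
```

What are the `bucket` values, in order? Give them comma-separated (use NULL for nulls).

job_id=70: queue='batch' → outer ELSE → base
job_id=71: queue='long' → inner[runtime_s < 2258] → 41
job_id=72: queue='gpu' → outer ELSE → base
job_id=73: queue='short' → outer ELSE → base
job_id=74: queue='short' → outer ELSE → base
job_id=75: queue='batch' → outer ELSE → base
job_id=76: queue='debug' → inner[mem_gb >= 125] → 3
job_id=77: queue='long' → inner[runtime_s < 2258] → 41
job_id=78: queue='batch' → outer ELSE → base
job_id=79: queue='batch' → outer ELSE → base
job_id=80: queue='gpu' → outer ELSE → base
job_id=81: queue='batch' → outer ELSE → base

base, 41, base, base, base, base, 3, 41, base, base, base, base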